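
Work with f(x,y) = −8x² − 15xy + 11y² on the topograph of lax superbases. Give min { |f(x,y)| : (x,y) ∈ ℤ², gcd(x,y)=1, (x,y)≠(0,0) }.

descent: ρ → (11,15,-8)  [lands on river]
river: ρ → (-8,17,9)
river: ρ → (9,19,-6)
river: ρ → (-6,17,12)
river: ρ → (12,7,-11)
river: ρ → (-11,15,8)
river: ρ → (8,17,-9)
river: ρ → (-9,19,6)
river: ρ → (6,17,-12)
river: ρ → (-12,7,11)
closes: descent 1, river 10
min |a| on river = 6

6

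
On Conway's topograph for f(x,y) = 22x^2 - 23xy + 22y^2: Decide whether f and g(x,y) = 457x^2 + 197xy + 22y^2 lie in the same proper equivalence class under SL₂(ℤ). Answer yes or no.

D₁ = -1407, D₂ = -1407
f: translate: b→21 (≡-23 mod 44), so (22,-23,22)→(22,21,21)
f: flip: (22,21,21)→(21,-21,22)
f: translate: b→21 (≡-21 mod 42), so (21,-21,22)→(21,21,22)
f: reduced (well bottom): (21,21,22) with a≤c, −a<b≤a
g: flip: (457,197,22)→(22,-197,457)
g: translate: b→-21 (≡-197 mod 44), so (22,-197,457)→(22,-21,21)
g: flip: (22,-21,21)→(21,21,22)
g: reduced (well bottom): (21,21,22) with a≤c, −a<b≤a
reduced forms (21, 21, 22) vs (21, 21, 22) ⇒ equivalent

yes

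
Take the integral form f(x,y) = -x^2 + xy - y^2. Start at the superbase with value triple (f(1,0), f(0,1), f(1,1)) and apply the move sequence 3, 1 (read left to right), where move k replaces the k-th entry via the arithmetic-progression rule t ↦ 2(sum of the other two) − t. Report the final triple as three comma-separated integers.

start (-1,-1,-1) = (f(1,0),f(0,1),f(1,1))
replace slot 3: 2·((-1)+(-1)) − (-1) = -3 → (-1,-1,-3)
replace slot 1: 2·((-1)+(-3)) − (-1) = -7 → (-7,-1,-3)

-7,-1,-3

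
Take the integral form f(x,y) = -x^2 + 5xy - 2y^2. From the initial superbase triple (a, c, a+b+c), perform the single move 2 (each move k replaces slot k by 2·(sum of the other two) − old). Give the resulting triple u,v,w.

start (-1,-2,2) = (f(1,0),f(0,1),f(1,1))
replace slot 2: 2·((-1)+2) − (-2) = 4 → (-1,4,2)

-1,4,2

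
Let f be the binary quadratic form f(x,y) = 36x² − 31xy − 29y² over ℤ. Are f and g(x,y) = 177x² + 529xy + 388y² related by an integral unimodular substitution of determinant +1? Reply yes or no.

D₁ = 5137, D₂ = 5137
river cycle of f (length 66): (-29, 31, 36), (36, 41, -24), (-24, 55, 22), (22, 33, -46), (-46, 59, 9), (9, 67, -18), (-18, 41, 48), (48, 55, -11), (-11, 55, 48), (48, 41, -18), … (56 more)
river cycle of g (length 66): (36, 41, -24), (-24, 55, 22), (22, 33, -46), (-46, 59, 9), (9, 67, -18), (-18, 41, 48), (48, 55, -11), (-11, 55, 48), (48, 41, -18), (-18, 67, 9), … (56 more)
cycles coincide ⇒ equivalent

yes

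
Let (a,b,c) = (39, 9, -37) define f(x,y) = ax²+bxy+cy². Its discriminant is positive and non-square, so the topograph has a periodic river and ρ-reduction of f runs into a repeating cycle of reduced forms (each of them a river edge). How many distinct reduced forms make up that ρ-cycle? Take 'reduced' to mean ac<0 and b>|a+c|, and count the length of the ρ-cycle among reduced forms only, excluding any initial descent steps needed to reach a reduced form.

D = 5853, ⌊√D⌋ = 76
river: ρ → (-37,65,11)
river: ρ → (11,67,-31)
river: ρ → (-31,57,21)
river: ρ → (21,69,-13)
river: ρ → (-13,61,41)
river: ρ → (41,21,-33)
river: ρ → (-33,45,29)
river: ρ → (29,71,-7)
river: ρ → (-7,69,39)
river: ρ → (39,9,-37)
ρ-cycle length = 10 (tail of 0 descent steps not counted)

10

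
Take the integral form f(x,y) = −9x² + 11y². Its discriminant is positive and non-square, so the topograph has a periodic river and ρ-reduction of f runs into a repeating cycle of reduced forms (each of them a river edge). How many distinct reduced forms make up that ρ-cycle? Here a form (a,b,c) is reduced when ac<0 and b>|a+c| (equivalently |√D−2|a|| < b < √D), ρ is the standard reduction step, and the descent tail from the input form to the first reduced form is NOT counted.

D = 396, ⌊√D⌋ = 19
descent: ρ → (11,0,-9)
descent: ρ → (-9,18,2)  [lands on river]
river: ρ → (2,18,-9)
ρ-cycle length = 2 (tail of 2 descent steps not counted)

2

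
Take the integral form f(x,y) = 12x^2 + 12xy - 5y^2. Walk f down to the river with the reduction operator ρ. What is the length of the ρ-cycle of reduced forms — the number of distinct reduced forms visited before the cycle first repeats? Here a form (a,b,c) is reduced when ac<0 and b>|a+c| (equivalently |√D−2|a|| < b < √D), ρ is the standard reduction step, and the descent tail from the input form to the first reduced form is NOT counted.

D = 384, ⌊√D⌋ = 19
river: ρ → (-5,18,3)
river: ρ → (3,18,-5)
river: ρ → (-5,12,12)
river: ρ → (12,12,-5)
ρ-cycle length = 4 (tail of 0 descent steps not counted)

4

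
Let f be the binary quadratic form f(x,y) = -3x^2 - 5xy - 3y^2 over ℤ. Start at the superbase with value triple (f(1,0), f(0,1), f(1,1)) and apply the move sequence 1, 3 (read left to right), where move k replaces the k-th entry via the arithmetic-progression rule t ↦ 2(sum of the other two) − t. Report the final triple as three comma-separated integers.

start (-3,-3,-11) = (f(1,0),f(0,1),f(1,1))
replace slot 1: 2·((-3)+(-11)) − (-3) = -25 → (-25,-3,-11)
replace slot 3: 2·((-25)+(-3)) − (-11) = -45 → (-25,-3,-45)

-25,-3,-45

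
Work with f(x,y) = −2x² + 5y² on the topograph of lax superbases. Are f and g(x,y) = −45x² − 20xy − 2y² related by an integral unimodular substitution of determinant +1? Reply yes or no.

D₁ = 40, D₂ = 40
river cycle of f (length 6): (-2, 4, 3), (3, 2, -3), (-3, 4, 2), (2, 4, -3), (-3, 2, 3), (3, 4, -2)
river cycle of g (length 6): (-2, 4, 3), (3, 2, -3), (-3, 4, 2), (2, 4, -3), (-3, 2, 3), (3, 4, -2)
cycles coincide ⇒ equivalent

yes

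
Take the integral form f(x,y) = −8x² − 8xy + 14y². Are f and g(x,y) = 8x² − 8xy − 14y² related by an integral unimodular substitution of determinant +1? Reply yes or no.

D₁ = 512, D₂ = 512
river cycle of f (length 4): (14, 8, -8), (-8, 8, 14), (14, 20, -2), (-2, 20, 14)
river cycle of g (length 4): (-14, 8, 8), (8, 8, -14), (-14, 20, 2), (2, 20, -14)
cycles differ ⇒ inequivalent

no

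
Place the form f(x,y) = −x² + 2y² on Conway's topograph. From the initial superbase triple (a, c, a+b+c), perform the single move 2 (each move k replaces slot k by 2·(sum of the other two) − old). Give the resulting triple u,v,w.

start (-1,2,1) = (f(1,0),f(0,1),f(1,1))
replace slot 2: 2·((-1)+1) − 2 = -2 → (-1,-2,1)

-1,-2,1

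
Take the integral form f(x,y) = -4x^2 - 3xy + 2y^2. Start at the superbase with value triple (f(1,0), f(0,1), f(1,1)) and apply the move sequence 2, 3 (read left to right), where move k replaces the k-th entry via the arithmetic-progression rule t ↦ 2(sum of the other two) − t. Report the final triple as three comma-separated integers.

start (-4,2,-5) = (f(1,0),f(0,1),f(1,1))
replace slot 2: 2·((-4)+(-5)) − 2 = -20 → (-4,-20,-5)
replace slot 3: 2·((-4)+(-20)) − (-5) = -43 → (-4,-20,-43)

-4,-20,-43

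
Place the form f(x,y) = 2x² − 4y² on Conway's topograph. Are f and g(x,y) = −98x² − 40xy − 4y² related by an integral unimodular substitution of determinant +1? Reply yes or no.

D₁ = 32, D₂ = 32
river cycle of f (length 2): (2, 4, -2), (-2, 4, 2)
river cycle of g (length 2): (2, 4, -2), (-2, 4, 2)
cycles coincide ⇒ equivalent

yes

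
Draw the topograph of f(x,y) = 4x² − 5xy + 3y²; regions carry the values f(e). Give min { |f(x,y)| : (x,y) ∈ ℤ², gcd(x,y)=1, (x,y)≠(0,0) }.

translate: b→3 (≡-5 mod 8), so (4,-5,3)→(4,3,2)
flip: (4,3,2)→(2,-3,4)
translate: b→1 (≡-3 mod 4), so (2,-3,4)→(2,1,3)
reduced (well bottom): (2,1,3) with a≤c, −a<b≤a
well minimum = a = 2

2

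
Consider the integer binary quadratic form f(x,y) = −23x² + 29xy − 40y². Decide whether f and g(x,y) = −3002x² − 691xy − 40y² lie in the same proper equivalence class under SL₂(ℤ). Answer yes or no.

D₁ = -2839, D₂ = -2839
f is negative-definite; reduce −f:
−f: translate: b→17 (≡-29 mod 46), so (23,-29,40)→(23,17,34)
−f: reduced (well bottom): (23,17,34) with a≤c, −a<b≤a
flip sign back: reduced form of f is (-23,-17,-34)
g is negative-definite; reduce −g:
−g: flip: (3002,691,40)→(40,-691,3002)
−g: translate: b→29 (≡-691 mod 80), so (40,-691,3002)→(40,29,23)
−g: flip: (40,29,23)→(23,-29,40)
−g: translate: b→17 (≡-29 mod 46), so (23,-29,40)→(23,17,34)
−g: reduced (well bottom): (23,17,34) with a≤c, −a<b≤a
flip sign back: reduced form of g is (-23,-17,-34)
reduced forms (-23, -17, -34) vs (-23, -17, -34) ⇒ equivalent

yes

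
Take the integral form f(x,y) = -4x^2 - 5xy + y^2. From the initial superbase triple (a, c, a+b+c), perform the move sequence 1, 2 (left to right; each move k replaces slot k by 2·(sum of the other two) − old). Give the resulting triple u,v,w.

start (-4,1,-8) = (f(1,0),f(0,1),f(1,1))
replace slot 1: 2·(1+(-8)) − (-4) = -10 → (-10,1,-8)
replace slot 2: 2·((-10)+(-8)) − 1 = -37 → (-10,-37,-8)

-10,-37,-8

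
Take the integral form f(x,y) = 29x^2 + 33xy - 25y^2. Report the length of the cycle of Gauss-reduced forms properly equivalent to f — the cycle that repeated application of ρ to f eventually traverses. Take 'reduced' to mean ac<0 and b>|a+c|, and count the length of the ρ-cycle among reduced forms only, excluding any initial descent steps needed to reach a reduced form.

D = 3989, ⌊√D⌋ = 63
river: ρ → (-25,17,37)
river: ρ → (37,57,-5)
river: ρ → (-5,63,1)
river: ρ → (1,63,-5)
river: ρ → (-5,57,37)
river: ρ → (37,17,-25)
river: ρ → (-25,33,29)
river: ρ → (29,25,-29)
river: ρ → (-29,33,25)
river: ρ → (25,17,-37)
river: ρ → (-37,57,5)
river: ρ → (5,63,-1)
river: ρ → (-1,63,5)
river: ρ → (5,57,-37)
river: ρ → (-37,17,25)
river: ρ → (25,33,-29)
river: ρ → (-29,25,29)
river: ρ → (29,33,-25)
ρ-cycle length = 18 (tail of 0 descent steps not counted)

18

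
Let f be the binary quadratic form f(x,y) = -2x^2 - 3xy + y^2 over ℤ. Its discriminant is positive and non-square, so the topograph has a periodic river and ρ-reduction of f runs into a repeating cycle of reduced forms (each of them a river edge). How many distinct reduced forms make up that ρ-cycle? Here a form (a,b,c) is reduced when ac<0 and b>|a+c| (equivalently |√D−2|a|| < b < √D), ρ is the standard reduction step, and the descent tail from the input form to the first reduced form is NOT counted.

D = 17, ⌊√D⌋ = 4
descent: ρ → (1,3,-2)  [lands on river]
river: ρ → (-2,1,2)
river: ρ → (2,3,-1)
river: ρ → (-1,3,2)
river: ρ → (2,1,-2)
river: ρ → (-2,3,1)
ρ-cycle length = 6 (tail of 1 descent step not counted)

6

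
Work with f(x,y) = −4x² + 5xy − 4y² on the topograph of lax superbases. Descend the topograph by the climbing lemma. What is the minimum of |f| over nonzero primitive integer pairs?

translate: b→3 (≡-5 mod 8), so (4,-5,4)→(4,3,3)
flip: (4,3,3)→(3,-3,4)
translate: b→3 (≡-3 mod 6), so (3,-3,4)→(3,3,4)
reduced (well bottom): (3,3,4) with a≤c, −a<b≤a
well minimum |f| = |-3| = 3 (negative-definite)

3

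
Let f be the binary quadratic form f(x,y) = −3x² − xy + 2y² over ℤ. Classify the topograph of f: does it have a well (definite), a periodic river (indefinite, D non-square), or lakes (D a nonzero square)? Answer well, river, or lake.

D = b²−4ac = (-1)² − 4·(-3)·2 = 25
D = 5² is a perfect square ⇒ form factors over ℤ ⇒ lakes

lake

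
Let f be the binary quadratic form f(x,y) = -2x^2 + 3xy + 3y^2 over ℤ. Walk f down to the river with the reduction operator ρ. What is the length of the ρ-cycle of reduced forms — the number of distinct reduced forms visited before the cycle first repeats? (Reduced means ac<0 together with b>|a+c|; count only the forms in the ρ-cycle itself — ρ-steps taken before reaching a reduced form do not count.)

D = 33, ⌊√D⌋ = 5
river: ρ → (3,3,-2)
river: ρ → (-2,5,1)
river: ρ → (1,5,-2)
river: ρ → (-2,3,3)
ρ-cycle length = 4 (tail of 0 descent steps not counted)

4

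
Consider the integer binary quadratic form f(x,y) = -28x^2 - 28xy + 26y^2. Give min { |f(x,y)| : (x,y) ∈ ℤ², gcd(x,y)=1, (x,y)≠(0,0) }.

descent: ρ → (26,28,-28)  [lands on river]
river: ρ → (-28,28,26)
river: ρ → (26,24,-30)
river: ρ → (-30,36,20)
river: ρ → (20,44,-22)
river: ρ → (-22,44,20)
river: ρ → (20,36,-30)
river: ρ → (-30,24,26)
closes: descent 1, river 8
min |a| on river = 20

20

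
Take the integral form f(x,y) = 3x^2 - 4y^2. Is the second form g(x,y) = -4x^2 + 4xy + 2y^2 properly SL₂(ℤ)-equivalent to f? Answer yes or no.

D₁ = 48, D₂ = 48
river cycle of f (length 2): (3, 6, -1), (-1, 6, 3)
river cycle of g (length 2): (2, 4, -4), (-4, 4, 2)
cycles differ ⇒ inequivalent

no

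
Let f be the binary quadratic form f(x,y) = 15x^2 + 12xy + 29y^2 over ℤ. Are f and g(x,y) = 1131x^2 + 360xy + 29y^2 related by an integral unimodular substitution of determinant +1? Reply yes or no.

D₁ = -1596, D₂ = -1596
f: reduced (well bottom): (15,12,29) with a≤c, −a<b≤a
g: flip: (1131,360,29)→(29,-360,1131)
g: translate: b→-12 (≡-360 mod 58), so (29,-360,1131)→(29,-12,15)
g: flip: (29,-12,15)→(15,12,29)
g: reduced (well bottom): (15,12,29) with a≤c, −a<b≤a
reduced forms (15, 12, 29) vs (15, 12, 29) ⇒ equivalent

yes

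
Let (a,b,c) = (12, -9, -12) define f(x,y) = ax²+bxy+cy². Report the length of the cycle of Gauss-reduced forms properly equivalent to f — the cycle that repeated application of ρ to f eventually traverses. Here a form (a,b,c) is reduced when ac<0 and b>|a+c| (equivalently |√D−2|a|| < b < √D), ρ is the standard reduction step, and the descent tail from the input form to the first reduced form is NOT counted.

D = 657, ⌊√D⌋ = 25
descent: ρ → (-12,9,12)  [lands on river]
river: ρ → (12,15,-9)
river: ρ → (-9,21,6)
river: ρ → (6,15,-18)
river: ρ → (-18,21,3)
river: ρ → (3,21,-18)
river: ρ → (-18,15,6)
river: ρ → (6,21,-9)
river: ρ → (-9,15,12)
river: ρ → (12,9,-12)
river: ρ → (-12,15,9)
river: ρ → (9,21,-6)
river: ρ → (-6,15,18)
river: ρ → (18,21,-3)
river: ρ → (-3,21,18)
river: ρ → (18,15,-6)
river: ρ → (-6,21,9)
river: ρ → (9,15,-12)
ρ-cycle length = 18 (tail of 1 descent step not counted)

18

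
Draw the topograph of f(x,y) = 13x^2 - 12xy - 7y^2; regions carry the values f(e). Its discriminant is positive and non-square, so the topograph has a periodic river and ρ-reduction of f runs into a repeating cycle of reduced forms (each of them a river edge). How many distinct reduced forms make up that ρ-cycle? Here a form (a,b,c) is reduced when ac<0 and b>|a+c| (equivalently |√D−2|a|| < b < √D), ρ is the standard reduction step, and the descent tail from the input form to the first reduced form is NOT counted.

D = 508, ⌊√D⌋ = 22
descent: ρ → (-7,12,13)  [lands on river]
river: ρ → (13,14,-6)
river: ρ → (-6,22,1)
river: ρ → (1,22,-6)
river: ρ → (-6,14,13)
river: ρ → (13,12,-7)
river: ρ → (-7,16,9)
river: ρ → (9,20,-3)
river: ρ → (-3,22,2)
river: ρ → (2,22,-3)
river: ρ → (-3,20,9)
river: ρ → (9,16,-7)
ρ-cycle length = 12 (tail of 1 descent step not counted)

12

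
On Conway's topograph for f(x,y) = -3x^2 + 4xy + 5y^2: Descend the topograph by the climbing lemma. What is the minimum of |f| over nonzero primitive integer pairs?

river: ρ → (5,6,-2)
river: ρ → (-2,6,5)
river: ρ → (5,4,-3)
river: ρ → (-3,8,1)
river: ρ → (1,8,-3)
river: ρ → (-3,4,5)
closes: descent 0, river 6
min |a| on river = 1

1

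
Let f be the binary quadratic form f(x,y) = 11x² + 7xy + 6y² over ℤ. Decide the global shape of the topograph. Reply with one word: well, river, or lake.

D = b²−4ac = 7² − 4·11·6 = -215
D < 0 ⇒ definite ⇒ every region one sign ⇒ single well

well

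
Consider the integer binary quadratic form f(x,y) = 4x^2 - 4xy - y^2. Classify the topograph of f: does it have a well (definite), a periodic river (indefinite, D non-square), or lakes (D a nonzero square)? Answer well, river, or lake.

D = b²−4ac = (-4)² − 4·4·(-1) = 32
D > 0 non-square ⇒ indefinite ⇒ periodic river

river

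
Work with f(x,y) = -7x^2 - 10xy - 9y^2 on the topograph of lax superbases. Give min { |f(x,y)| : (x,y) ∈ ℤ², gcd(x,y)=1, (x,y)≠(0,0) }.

translate: b→-4 (≡10 mod 14), so (7,10,9)→(7,-4,6)
flip: (7,-4,6)→(6,4,7)
reduced (well bottom): (6,4,7) with a≤c, −a<b≤a
well minimum |f| = |-6| = 6 (negative-definite)

6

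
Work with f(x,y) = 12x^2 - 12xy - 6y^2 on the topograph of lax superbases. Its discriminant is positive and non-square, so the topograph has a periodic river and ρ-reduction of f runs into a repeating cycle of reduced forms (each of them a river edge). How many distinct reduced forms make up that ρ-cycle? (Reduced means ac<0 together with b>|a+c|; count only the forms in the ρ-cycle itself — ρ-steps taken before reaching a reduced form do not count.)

D = 432, ⌊√D⌋ = 20
descent: ρ → (-6,12,12)  [lands on river]
river: ρ → (12,12,-6)
ρ-cycle length = 2 (tail of 1 descent step not counted)

2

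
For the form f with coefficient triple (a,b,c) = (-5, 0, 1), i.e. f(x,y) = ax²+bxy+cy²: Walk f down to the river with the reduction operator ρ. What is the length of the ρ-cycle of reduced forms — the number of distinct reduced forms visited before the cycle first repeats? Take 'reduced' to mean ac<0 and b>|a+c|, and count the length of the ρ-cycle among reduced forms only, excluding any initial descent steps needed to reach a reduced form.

D = 20, ⌊√D⌋ = 4
descent: ρ → (1,4,-1)  [lands on river]
river: ρ → (-1,4,1)
ρ-cycle length = 2 (tail of 1 descent step not counted)

2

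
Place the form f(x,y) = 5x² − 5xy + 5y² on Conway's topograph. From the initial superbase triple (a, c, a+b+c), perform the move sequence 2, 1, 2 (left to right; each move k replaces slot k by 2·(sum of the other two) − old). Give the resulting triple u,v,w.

start (5,5,5) = (f(1,0),f(0,1),f(1,1))
replace slot 2: 2·(5+5) − 5 = 15 → (5,15,5)
replace slot 1: 2·(15+5) − 5 = 35 → (35,15,5)
replace slot 2: 2·(35+5) − 15 = 65 → (35,65,5)

35,65,5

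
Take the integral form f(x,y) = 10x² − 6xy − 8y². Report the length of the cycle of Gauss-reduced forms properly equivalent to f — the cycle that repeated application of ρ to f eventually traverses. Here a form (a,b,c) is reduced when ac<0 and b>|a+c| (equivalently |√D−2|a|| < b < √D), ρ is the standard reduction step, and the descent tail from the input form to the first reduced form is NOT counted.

D = 356, ⌊√D⌋ = 18
descent: ρ → (-8,6,10)  [lands on river]
river: ρ → (10,14,-4)
river: ρ → (-4,18,2)
river: ρ → (2,18,-4)
river: ρ → (-4,14,10)
river: ρ → (10,6,-8)
river: ρ → (-8,10,8)
river: ρ → (8,6,-10)
river: ρ → (-10,14,4)
river: ρ → (4,18,-2)
river: ρ → (-2,18,4)
river: ρ → (4,14,-10)
river: ρ → (-10,6,8)
river: ρ → (8,10,-8)
ρ-cycle length = 14 (tail of 1 descent step not counted)

14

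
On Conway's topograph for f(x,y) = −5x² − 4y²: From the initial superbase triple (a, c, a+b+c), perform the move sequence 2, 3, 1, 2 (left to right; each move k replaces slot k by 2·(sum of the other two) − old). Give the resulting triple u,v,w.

start (-5,-4,-9) = (f(1,0),f(0,1),f(1,1))
replace slot 2: 2·((-5)+(-9)) − (-4) = -24 → (-5,-24,-9)
replace slot 3: 2·((-5)+(-24)) − (-9) = -49 → (-5,-24,-49)
replace slot 1: 2·((-24)+(-49)) − (-5) = -141 → (-141,-24,-49)
replace slot 2: 2·((-141)+(-49)) − (-24) = -356 → (-141,-356,-49)

-141,-356,-49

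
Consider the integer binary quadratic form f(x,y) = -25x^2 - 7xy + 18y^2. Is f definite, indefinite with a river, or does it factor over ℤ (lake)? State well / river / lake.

D = b²−4ac = (-7)² − 4·(-25)·18 = 1849
D = 43² is a perfect square ⇒ form factors over ℤ ⇒ lakes

lake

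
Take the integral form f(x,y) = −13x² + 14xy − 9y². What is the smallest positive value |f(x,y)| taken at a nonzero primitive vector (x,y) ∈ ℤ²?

translate: b→12 (≡-14 mod 26), so (13,-14,9)→(13,12,8)
flip: (13,12,8)→(8,-12,13)
translate: b→4 (≡-12 mod 16), so (8,-12,13)→(8,4,9)
reduced (well bottom): (8,4,9) with a≤c, −a<b≤a
well minimum |f| = |-8| = 8 (negative-definite)

8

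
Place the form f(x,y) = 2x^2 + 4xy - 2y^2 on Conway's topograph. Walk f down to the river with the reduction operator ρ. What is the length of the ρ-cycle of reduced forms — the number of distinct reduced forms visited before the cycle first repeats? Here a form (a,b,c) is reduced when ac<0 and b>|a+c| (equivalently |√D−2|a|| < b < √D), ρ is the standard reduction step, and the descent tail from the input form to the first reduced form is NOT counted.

D = 32, ⌊√D⌋ = 5
river: ρ → (-2,4,2)
river: ρ → (2,4,-2)
ρ-cycle length = 2 (tail of 0 descent steps not counted)

2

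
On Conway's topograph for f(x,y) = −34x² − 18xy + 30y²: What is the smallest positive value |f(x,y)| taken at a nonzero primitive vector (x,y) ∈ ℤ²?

descent: ρ → (30,18,-34)  [lands on river]
river: ρ → (-34,50,14)
river: ρ → (14,62,-10)
river: ρ → (-10,58,26)
river: ρ → (26,46,-22)
river: ρ → (-22,42,30)
closes: descent 1, river 6
min |a| on river = 10

10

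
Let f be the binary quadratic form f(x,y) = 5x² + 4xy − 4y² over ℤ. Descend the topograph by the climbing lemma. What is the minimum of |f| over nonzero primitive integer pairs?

river: ρ → (-4,4,5)
river: ρ → (5,6,-3)
river: ρ → (-3,6,5)
river: ρ → (5,4,-4)
closes: descent 0, river 4
min |a| on river = 3

3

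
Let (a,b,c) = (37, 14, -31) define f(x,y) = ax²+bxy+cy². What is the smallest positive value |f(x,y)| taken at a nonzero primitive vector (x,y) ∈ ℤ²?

river: ρ → (-31,48,20)
river: ρ → (20,32,-47)
river: ρ → (-47,62,5)
river: ρ → (5,68,-8)
river: ρ → (-8,60,37)
river: ρ → (37,14,-31)
closes: descent 0, river 6
min |a| on river = 5

5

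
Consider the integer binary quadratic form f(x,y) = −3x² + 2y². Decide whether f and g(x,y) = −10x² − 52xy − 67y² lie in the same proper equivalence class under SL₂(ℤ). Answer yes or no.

D₁ = 24, D₂ = 24
river cycle of f (length 2): (2, 4, -1), (-1, 4, 2)
river cycle of g (length 2): (-1, 4, 2), (2, 4, -1)
cycles coincide ⇒ equivalent

yes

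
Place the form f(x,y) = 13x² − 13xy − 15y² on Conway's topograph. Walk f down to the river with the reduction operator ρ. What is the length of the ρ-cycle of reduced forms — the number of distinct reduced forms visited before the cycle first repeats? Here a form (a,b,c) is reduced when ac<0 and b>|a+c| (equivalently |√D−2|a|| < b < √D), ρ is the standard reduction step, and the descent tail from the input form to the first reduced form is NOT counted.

D = 949, ⌊√D⌋ = 30
descent: ρ → (-15,13,13)  [lands on river]
river: ρ → (13,13,-15)
river: ρ → (-15,17,11)
river: ρ → (11,27,-5)
river: ρ → (-5,23,21)
river: ρ → (21,19,-7)
river: ρ → (-7,23,15)
river: ρ → (15,7,-15)
river: ρ → (-15,23,7)
river: ρ → (7,19,-21)
river: ρ → (-21,23,5)
river: ρ → (5,27,-11)
river: ρ → (-11,17,15)
river: ρ → (15,13,-13)
river: ρ → (-13,13,15)
river: ρ → (15,17,-11)
river: ρ → (-11,27,5)
river: ρ → (5,23,-21)
river: ρ → (-21,19,7)
river: ρ → (7,23,-15)
river: ρ → (-15,7,15)
river: ρ → (15,23,-7)
river: ρ → (-7,19,21)
river: ρ → (21,23,-5)
river: ρ → (-5,27,11)
river: ρ → (11,17,-15)
ρ-cycle length = 26 (tail of 1 descent step not counted)

26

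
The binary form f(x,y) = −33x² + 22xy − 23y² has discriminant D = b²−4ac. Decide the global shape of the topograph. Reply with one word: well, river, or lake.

D = b²−4ac = 22² − 4·(-33)·(-23) = -2552
D < 0 ⇒ definite ⇒ every region one sign ⇒ single well

well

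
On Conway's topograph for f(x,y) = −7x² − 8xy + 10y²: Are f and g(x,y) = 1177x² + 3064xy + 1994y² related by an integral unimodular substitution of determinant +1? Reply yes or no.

D₁ = 344, D₂ = 344
river cycle of f (length 10): (10, 8, -7), (-7, 6, 11), (11, 16, -2), (-2, 16, 11), (11, 6, -7), (-7, 8, 10), (10, 12, -5), (-5, 18, 1), (1, 18, -5), (-5, 12, 10)
river cycle of g (length 10): (10, 8, -7), (-7, 6, 11), (11, 16, -2), (-2, 16, 11), (11, 6, -7), (-7, 8, 10), (10, 12, -5), (-5, 18, 1), (1, 18, -5), (-5, 12, 10)
cycles coincide ⇒ equivalent

yes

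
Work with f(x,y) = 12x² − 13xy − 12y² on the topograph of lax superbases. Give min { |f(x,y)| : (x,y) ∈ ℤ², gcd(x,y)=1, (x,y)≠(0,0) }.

descent: ρ → (-12,13,12)  [lands on river]
river: ρ → (12,11,-13)
river: ρ → (-13,15,10)
river: ρ → (10,25,-3)
river: ρ → (-3,23,18)
river: ρ → (18,13,-8)
river: ρ → (-8,19,12)
river: ρ → (12,5,-15)
river: ρ → (-15,25,2)
river: ρ → (2,27,-2)
river: ρ → (-2,25,15)
river: ρ → (15,5,-12)
river: ρ → (-12,19,8)
river: ρ → (8,13,-18)
river: ρ → (-18,23,3)
river: ρ → (3,25,-10)
river: ρ → (-10,15,13)
river: ρ → (13,11,-12)
closes: descent 1, river 18
min |a| on river = 2

2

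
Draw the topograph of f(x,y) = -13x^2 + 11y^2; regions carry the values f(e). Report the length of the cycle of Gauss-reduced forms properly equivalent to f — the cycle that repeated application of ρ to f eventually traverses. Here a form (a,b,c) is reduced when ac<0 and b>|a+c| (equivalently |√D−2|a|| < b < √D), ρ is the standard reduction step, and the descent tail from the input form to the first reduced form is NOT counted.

D = 572, ⌊√D⌋ = 23
descent: ρ → (11,22,-2)  [lands on river]
river: ρ → (-2,22,11)
ρ-cycle length = 2 (tail of 1 descent step not counted)

2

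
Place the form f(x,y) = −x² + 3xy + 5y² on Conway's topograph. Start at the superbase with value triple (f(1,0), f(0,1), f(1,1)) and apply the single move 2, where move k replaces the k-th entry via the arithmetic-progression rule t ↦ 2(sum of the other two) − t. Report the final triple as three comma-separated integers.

start (-1,5,7) = (f(1,0),f(0,1),f(1,1))
replace slot 2: 2·((-1)+7) − 5 = 7 → (-1,7,7)

-1,7,7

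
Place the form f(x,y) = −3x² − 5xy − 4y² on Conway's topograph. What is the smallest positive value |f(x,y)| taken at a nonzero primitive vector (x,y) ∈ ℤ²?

translate: b→-1 (≡5 mod 6), so (3,5,4)→(3,-1,2)
flip: (3,-1,2)→(2,1,3)
reduced (well bottom): (2,1,3) with a≤c, −a<b≤a
well minimum |f| = |-2| = 2 (negative-definite)

2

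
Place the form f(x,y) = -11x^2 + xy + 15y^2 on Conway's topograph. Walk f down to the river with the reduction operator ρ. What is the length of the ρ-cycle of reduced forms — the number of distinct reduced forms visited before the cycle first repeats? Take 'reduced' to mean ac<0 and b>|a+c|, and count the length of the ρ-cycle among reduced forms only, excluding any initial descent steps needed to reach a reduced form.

D = 661, ⌊√D⌋ = 25
descent: ρ → (15,-1,-11)
descent: ρ → (-11,23,3)  [lands on river]
river: ρ → (3,25,-3)
river: ρ → (-3,23,11)
river: ρ → (11,21,-5)
river: ρ → (-5,19,15)
river: ρ → (15,11,-9)
river: ρ → (-9,25,1)
river: ρ → (1,25,-9)
river: ρ → (-9,11,15)
river: ρ → (15,19,-5)
river: ρ → (-5,21,11)
river: ρ → (11,23,-3)
river: ρ → (-3,25,3)
river: ρ → (3,23,-11)
river: ρ → (-11,21,5)
river: ρ → (5,19,-15)
river: ρ → (-15,11,9)
river: ρ → (9,25,-1)
river: ρ → (-1,25,9)
river: ρ → (9,11,-15)
river: ρ → (-15,19,5)
river: ρ → (5,21,-11)
ρ-cycle length = 22 (tail of 2 descent steps not counted)

22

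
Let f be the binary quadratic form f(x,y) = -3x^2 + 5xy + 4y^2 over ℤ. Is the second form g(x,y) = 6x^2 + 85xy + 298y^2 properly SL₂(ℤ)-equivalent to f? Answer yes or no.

D₁ = 73, D₂ = 73
river cycle of f (length 18): (4, 3, -4), (-4, 5, 3), (3, 7, -2), (-2, 5, 6), (6, 7, -1), (-1, 7, 6), (6, 5, -2), (-2, 7, 3), (3, 5, -4), (-4, 3, 4), … (8 more)
river cycle of g (length 18): (-3, 5, 4), (4, 3, -4), (-4, 5, 3), (3, 7, -2), (-2, 5, 6), (6, 7, -1), (-1, 7, 6), (6, 5, -2), (-2, 7, 3), (3, 5, -4), … (8 more)
cycles coincide ⇒ equivalent

yes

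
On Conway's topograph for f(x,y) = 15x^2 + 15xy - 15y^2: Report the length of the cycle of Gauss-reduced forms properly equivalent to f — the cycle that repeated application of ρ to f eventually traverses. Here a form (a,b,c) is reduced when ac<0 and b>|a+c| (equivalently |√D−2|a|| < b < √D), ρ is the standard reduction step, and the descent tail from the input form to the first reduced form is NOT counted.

D = 1125, ⌊√D⌋ = 33
river: ρ → (-15,15,15)
river: ρ → (15,15,-15)
ρ-cycle length = 2 (tail of 0 descent steps not counted)

2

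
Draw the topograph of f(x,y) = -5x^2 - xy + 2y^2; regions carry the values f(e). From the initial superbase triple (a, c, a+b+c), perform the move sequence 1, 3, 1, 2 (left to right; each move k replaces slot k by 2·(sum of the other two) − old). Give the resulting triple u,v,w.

start (-5,2,-4) = (f(1,0),f(0,1),f(1,1))
replace slot 1: 2·(2+(-4)) − (-5) = 1 → (1,2,-4)
replace slot 3: 2·(1+2) − (-4) = 10 → (1,2,10)
replace slot 1: 2·(2+10) − 1 = 23 → (23,2,10)
replace slot 2: 2·(23+10) − 2 = 64 → (23,64,10)

23,64,10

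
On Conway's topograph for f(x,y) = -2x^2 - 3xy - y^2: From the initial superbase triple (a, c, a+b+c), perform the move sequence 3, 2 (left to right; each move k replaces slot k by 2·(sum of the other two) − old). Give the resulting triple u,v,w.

start (-2,-1,-6) = (f(1,0),f(0,1),f(1,1))
replace slot 3: 2·((-2)+(-1)) − (-6) = 0 → (-2,-1,0)
replace slot 2: 2·((-2)+0) − (-1) = -3 → (-2,-3,0)

-2,-3,0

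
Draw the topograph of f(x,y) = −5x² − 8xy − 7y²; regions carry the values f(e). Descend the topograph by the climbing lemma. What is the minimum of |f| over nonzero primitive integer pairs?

translate: b→-2 (≡8 mod 10), so (5,8,7)→(5,-2,4)
flip: (5,-2,4)→(4,2,5)
reduced (well bottom): (4,2,5) with a≤c, −a<b≤a
well minimum |f| = |-4| = 4 (negative-definite)

4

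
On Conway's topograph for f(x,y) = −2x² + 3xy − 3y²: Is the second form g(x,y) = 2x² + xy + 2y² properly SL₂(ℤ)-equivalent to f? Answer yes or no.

D₁ = -15, D₂ = -15
f is negative-definite; reduce −f:
−f: translate: b→1 (≡-3 mod 4), so (2,-3,3)→(2,1,2)
−f: reduced (well bottom): (2,1,2) with a≤c, −a<b≤a
flip sign back: reduced form of f is (-2,-1,-2)
g: reduced (well bottom): (2,1,2) with a≤c, −a<b≤a
reduced forms (-2, -1, -2) vs (2, 1, 2) ⇒ inequivalent

no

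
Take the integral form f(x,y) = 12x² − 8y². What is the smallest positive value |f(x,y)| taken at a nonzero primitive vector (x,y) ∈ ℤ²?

descent: ρ → (-8,16,4)  [lands on river]
river: ρ → (4,16,-8)
closes: descent 1, river 2
min |a| on river = 4

4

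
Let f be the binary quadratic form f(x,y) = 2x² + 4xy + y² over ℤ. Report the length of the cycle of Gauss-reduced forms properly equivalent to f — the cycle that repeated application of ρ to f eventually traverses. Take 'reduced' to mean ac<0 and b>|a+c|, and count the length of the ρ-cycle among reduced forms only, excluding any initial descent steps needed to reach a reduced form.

D = 8, ⌊√D⌋ = 2
descent: ρ → (1,2,-1)  [lands on river]
river: ρ → (-1,2,1)
ρ-cycle length = 2 (tail of 1 descent step not counted)

2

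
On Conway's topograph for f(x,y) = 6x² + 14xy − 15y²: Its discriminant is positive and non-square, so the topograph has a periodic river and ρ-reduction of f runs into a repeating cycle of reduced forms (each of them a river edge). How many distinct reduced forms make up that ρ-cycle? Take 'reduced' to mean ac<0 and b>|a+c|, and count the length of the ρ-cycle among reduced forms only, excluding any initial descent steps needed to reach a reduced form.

D = 556, ⌊√D⌋ = 23
river: ρ → (-15,16,5)
river: ρ → (5,14,-18)
river: ρ → (-18,22,1)
river: ρ → (1,22,-18)
river: ρ → (-18,14,5)
river: ρ → (5,16,-15)
river: ρ → (-15,14,6)
river: ρ → (6,22,-3)
river: ρ → (-3,20,13)
river: ρ → (13,6,-10)
river: ρ → (-10,14,9)
river: ρ → (9,22,-2)
river: ρ → (-2,22,9)
river: ρ → (9,14,-10)
river: ρ → (-10,6,13)
river: ρ → (13,20,-3)
river: ρ → (-3,22,6)
river: ρ → (6,14,-15)
ρ-cycle length = 18 (tail of 0 descent steps not counted)

18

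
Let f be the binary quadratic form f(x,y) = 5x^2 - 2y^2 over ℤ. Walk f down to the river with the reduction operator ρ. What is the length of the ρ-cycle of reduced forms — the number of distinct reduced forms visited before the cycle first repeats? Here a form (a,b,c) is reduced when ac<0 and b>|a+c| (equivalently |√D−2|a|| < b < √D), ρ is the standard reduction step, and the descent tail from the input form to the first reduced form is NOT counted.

D = 40, ⌊√D⌋ = 6
descent: ρ → (-2,4,3)  [lands on river]
river: ρ → (3,2,-3)
river: ρ → (-3,4,2)
river: ρ → (2,4,-3)
river: ρ → (-3,2,3)
river: ρ → (3,4,-2)
ρ-cycle length = 6 (tail of 1 descent step not counted)

6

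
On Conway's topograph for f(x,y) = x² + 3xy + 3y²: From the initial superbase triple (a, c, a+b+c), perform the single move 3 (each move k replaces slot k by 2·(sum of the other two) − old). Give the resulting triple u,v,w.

start (1,3,7) = (f(1,0),f(0,1),f(1,1))
replace slot 3: 2·(1+3) − 7 = 1 → (1,3,1)

1,3,1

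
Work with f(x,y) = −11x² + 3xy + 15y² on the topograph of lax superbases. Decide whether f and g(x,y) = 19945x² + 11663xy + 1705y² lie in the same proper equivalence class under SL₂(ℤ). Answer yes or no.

D₁ = 669, D₂ = 669
river cycle of f (length 10): (-11, 25, 1), (1, 25, -11), (-11, 19, 7), (7, 23, -5), (-5, 17, 19), (19, 21, -3), (-3, 21, 19), (19, 17, -5), (-5, 23, 7), (7, 19, -11)
river cycle of g (length 10): (1, 25, -11), (-11, 19, 7), (7, 23, -5), (-5, 17, 19), (19, 21, -3), (-3, 21, 19), (19, 17, -5), (-5, 23, 7), (7, 19, -11), (-11, 25, 1)
cycles coincide ⇒ equivalent

yes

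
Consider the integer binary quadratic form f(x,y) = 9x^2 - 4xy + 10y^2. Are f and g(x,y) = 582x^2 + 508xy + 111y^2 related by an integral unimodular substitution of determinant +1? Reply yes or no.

D₁ = -344, D₂ = -344
f: reduced (well bottom): (9,-4,10) with a≤c, −a<b≤a
g: flip: (582,508,111)→(111,-508,582)
g: translate: b→-64 (≡-508 mod 222), so (111,-508,582)→(111,-64,10)
g: flip: (111,-64,10)→(10,64,111)
g: translate: b→4 (≡64 mod 20), so (10,64,111)→(10,4,9)
g: flip: (10,4,9)→(9,-4,10)
g: reduced (well bottom): (9,-4,10) with a≤c, −a<b≤a
reduced forms (9, -4, 10) vs (9, -4, 10) ⇒ equivalent

yes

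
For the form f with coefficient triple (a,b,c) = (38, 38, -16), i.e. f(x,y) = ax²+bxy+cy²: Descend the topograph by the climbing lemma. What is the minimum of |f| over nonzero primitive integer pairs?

river: ρ → (-16,58,8)
river: ρ → (8,54,-30)
river: ρ → (-30,6,32)
river: ρ → (32,58,-4)
river: ρ → (-4,62,2)
river: ρ → (2,62,-4)
river: ρ → (-4,58,32)
river: ρ → (32,6,-30)
river: ρ → (-30,54,8)
river: ρ → (8,58,-16)
river: ρ → (-16,38,38)
river: ρ → (38,38,-16)
closes: descent 0, river 12
min |a| on river = 2

2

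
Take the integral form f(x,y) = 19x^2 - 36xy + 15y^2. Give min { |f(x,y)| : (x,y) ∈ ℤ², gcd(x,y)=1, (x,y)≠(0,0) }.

descent: ρ → (15,6,-2)
descent: ρ → (-2,10,7)  [lands on river]
river: ρ → (7,4,-5)
river: ρ → (-5,6,6)
river: ρ → (6,6,-5)
river: ρ → (-5,4,7)
river: ρ → (7,10,-2)
closes: descent 2, river 6
min |a| on river = 2

2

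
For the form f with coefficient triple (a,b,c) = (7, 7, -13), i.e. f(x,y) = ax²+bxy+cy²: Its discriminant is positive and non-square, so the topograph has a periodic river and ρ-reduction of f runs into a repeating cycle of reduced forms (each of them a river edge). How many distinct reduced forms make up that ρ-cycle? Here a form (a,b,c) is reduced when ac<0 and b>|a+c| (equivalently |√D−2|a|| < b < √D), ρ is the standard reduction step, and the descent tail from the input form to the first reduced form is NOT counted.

D = 413, ⌊√D⌋ = 20
river: ρ → (-13,19,1)
river: ρ → (1,19,-13)
river: ρ → (-13,7,7)
river: ρ → (7,7,-13)
ρ-cycle length = 4 (tail of 0 descent steps not counted)

4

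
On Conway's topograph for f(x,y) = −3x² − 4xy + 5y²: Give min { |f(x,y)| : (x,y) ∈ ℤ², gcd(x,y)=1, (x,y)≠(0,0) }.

descent: ρ → (5,4,-3)  [lands on river]
river: ρ → (-3,8,1)
river: ρ → (1,8,-3)
river: ρ → (-3,4,5)
river: ρ → (5,6,-2)
river: ρ → (-2,6,5)
closes: descent 1, river 6
min |a| on river = 1

1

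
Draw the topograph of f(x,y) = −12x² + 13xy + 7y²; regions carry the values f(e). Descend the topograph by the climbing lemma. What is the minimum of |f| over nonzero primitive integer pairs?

river: ρ → (7,15,-10)
river: ρ → (-10,5,12)
river: ρ → (12,19,-3)
river: ρ → (-3,17,18)
river: ρ → (18,19,-2)
river: ρ → (-2,21,8)
river: ρ → (8,11,-12)
river: ρ → (-12,13,7)
closes: descent 0, river 8
min |a| on river = 2

2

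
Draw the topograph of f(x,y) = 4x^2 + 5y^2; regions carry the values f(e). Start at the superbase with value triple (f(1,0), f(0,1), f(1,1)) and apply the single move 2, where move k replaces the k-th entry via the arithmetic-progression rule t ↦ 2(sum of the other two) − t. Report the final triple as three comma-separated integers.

start (4,5,9) = (f(1,0),f(0,1),f(1,1))
replace slot 2: 2·(4+9) − 5 = 21 → (4,21,9)

4,21,9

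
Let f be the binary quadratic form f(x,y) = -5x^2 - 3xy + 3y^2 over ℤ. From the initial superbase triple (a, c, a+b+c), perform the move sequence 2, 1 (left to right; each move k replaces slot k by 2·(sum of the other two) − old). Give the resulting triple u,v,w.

start (-5,3,-5) = (f(1,0),f(0,1),f(1,1))
replace slot 2: 2·((-5)+(-5)) − 3 = -23 → (-5,-23,-5)
replace slot 1: 2·((-23)+(-5)) − (-5) = -51 → (-51,-23,-5)

-51,-23,-5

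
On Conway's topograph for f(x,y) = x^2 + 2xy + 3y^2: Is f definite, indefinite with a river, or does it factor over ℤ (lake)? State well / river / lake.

D = b²−4ac = 2² − 4·1·3 = -8
D < 0 ⇒ definite ⇒ every region one sign ⇒ single well

well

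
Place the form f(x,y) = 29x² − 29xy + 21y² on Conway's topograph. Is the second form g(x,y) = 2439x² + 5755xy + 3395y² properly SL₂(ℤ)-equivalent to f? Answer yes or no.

D₁ = -1595, D₂ = -1595
f: translate: b→29 (≡-29 mod 58), so (29,-29,21)→(29,29,21)
f: flip: (29,29,21)→(21,-29,29)
f: translate: b→13 (≡-29 mod 42), so (21,-29,29)→(21,13,21)
f: reduced (well bottom): (21,13,21) with a≤c, −a<b≤a
g: translate: b→877 (≡5755 mod 4878), so (2439,5755,3395)→(2439,877,79)
g: flip: (2439,877,79)→(79,-877,2439)
g: translate: b→71 (≡-877 mod 158), so (79,-877,2439)→(79,71,21)
g: flip: (79,71,21)→(21,-71,79)
g: translate: b→13 (≡-71 mod 42), so (21,-71,79)→(21,13,21)
g: reduced (well bottom): (21,13,21) with a≤c, −a<b≤a
reduced forms (21, 13, 21) vs (21, 13, 21) ⇒ equivalent

yes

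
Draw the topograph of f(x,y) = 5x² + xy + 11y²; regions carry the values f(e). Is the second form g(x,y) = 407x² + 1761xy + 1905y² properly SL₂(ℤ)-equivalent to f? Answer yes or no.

D₁ = -219, D₂ = -219
f: reduced (well bottom): (5,1,11) with a≤c, −a<b≤a
g: translate: b→133 (≡1761 mod 814), so (407,1761,1905)→(407,133,11)
g: flip: (407,133,11)→(11,-133,407)
g: translate: b→-1 (≡-133 mod 22), so (11,-133,407)→(11,-1,5)
g: flip: (11,-1,5)→(5,1,11)
g: reduced (well bottom): (5,1,11) with a≤c, −a<b≤a
reduced forms (5, 1, 11) vs (5, 1, 11) ⇒ equivalent

yes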